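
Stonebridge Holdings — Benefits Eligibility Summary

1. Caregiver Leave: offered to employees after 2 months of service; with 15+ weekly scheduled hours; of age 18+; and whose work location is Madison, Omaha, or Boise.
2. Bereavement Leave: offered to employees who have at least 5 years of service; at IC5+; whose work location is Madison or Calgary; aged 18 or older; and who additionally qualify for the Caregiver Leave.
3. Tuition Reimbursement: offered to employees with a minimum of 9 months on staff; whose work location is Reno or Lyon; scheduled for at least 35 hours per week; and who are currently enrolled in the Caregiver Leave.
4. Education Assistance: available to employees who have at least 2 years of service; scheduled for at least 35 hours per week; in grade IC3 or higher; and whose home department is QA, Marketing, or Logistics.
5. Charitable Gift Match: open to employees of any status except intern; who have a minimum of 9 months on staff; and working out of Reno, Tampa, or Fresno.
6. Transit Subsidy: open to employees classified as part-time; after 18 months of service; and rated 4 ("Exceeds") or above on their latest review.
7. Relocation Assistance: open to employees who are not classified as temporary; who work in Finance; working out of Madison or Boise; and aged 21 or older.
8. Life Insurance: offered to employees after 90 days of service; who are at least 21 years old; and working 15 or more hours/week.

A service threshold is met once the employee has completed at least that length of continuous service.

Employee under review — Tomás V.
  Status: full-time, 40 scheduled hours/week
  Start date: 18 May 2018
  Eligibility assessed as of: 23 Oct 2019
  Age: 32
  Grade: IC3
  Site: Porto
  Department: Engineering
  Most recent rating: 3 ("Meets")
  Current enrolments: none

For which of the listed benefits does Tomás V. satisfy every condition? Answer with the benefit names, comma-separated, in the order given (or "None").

Life Insurance

Service from 18 May 2018 to 23 Oct 2019: 523 days.
Caregiver Leave — service 523 days ≥ 2 months (≈60 days) ✓; 40 hrs/wk ≥ 15 ✓; age 32 ≥ 18 ✓; site Porto ✗ (not Madison, Omaha, or Boise) → not eligible.
Bereavement Leave — service 523 days < 5 years (≈1825 days) ✗ → not eligible.
Tuition Reimbursement — service 523 days ≥ 9 months (≈270 days) ✓; site Porto ✗ (not Reno or Lyon) → not eligible.
Education Assistance — service 523 days < 2 years (≈730 days) ✗ → not eligible.
Charitable Gift Match — status full-time ✓ (not excluded); service 523 days ≥ 9 months (≈270 days) ✓; site Porto ✗ (not Reno, Tampa, or Fresno) → not eligible.
Transit Subsidy — status full-time ✗ (requires part-time) → not eligible.
Relocation Assistance — status full-time ✓ (not excluded); dept Engineering ✗ → not eligible.
Life Insurance — service 523 days ≥ 90 days ✓; age 32 ≥ 21 ✓; 40 hrs/wk ≥ 15 ✓ → eligible.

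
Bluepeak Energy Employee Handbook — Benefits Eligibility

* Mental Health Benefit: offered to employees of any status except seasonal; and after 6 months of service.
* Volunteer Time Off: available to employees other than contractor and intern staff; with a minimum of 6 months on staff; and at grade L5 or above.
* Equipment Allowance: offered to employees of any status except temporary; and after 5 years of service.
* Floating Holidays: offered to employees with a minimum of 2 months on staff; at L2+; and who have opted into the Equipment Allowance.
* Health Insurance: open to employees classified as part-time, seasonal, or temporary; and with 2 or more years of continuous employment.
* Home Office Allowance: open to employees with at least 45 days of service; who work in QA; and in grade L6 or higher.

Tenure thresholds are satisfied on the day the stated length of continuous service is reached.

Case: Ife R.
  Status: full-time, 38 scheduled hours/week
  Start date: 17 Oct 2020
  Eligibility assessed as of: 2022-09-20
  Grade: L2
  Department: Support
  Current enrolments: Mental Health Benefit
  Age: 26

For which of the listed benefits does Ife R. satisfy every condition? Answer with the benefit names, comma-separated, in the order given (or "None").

Service from 17 Oct 2020 to 2022-09-20: 703 days.
Mental Health Benefit — status full-time ✓ (not excluded); service 703 days ≥ 6 months (≈180 days) ✓ → eligible.
Volunteer Time Off — status full-time ✓ (not excluded); service 703 days ≥ 6 months (≈180 days) ✓; grade L2 < L5 ✗ → not eligible.
Equipment Allowance — status full-time ✓ (not excluded); service 703 days < 5 years (≈1825 days) ✗ → not eligible.
Floating Holidays — service 703 days ≥ 2 months (≈60 days) ✓; grade L2 ≥ L2 ✓; not enrolled in Equipment Allowance ✗ → not eligible.
Health Insurance — status full-time ✗ (requires part-time, seasonal, or temporary) → not eligible.
Home Office Allowance — service 703 days ≥ 45 days ✓; dept Support ✗ → not eligible.

Mental Health Benefit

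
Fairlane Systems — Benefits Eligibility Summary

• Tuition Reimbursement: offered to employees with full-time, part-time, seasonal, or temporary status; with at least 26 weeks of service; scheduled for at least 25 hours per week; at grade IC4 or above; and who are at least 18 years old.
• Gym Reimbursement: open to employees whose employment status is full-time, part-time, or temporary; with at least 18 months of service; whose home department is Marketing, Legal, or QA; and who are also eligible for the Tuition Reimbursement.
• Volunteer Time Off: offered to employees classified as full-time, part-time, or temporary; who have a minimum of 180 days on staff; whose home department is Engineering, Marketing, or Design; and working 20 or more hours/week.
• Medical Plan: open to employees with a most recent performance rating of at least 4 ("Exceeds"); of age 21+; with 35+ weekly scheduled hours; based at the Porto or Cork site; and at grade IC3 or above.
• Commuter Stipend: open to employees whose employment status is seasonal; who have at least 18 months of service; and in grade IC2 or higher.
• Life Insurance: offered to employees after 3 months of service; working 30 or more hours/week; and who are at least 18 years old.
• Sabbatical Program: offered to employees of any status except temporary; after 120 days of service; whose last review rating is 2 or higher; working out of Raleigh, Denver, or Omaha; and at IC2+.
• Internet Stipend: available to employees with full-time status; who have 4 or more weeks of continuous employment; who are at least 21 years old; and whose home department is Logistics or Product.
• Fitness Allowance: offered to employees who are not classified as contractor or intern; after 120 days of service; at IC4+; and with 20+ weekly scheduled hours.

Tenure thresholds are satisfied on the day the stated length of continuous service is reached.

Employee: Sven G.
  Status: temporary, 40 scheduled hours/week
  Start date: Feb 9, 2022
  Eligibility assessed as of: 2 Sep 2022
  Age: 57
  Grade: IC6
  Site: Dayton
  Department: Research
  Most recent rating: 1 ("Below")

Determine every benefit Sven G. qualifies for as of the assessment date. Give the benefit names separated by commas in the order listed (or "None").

Service from Feb 9, 2022 to 2 Sep 2022: 205 days.
Tuition Reimbursement — status temporary ✓; service 205 days ≥ 26 weeks (≈182 days) ✓; 40 hrs/wk ≥ 25 ✓; grade IC6 ≥ IC4 ✓; age 57 ≥ 18 ✓ → eligible.
Gym Reimbursement — status temporary ✓; service 205 days < 18 months (≈540 days) ✗ → not eligible.
Volunteer Time Off — status temporary ✓; service 205 days ≥ 180 days ✓; dept Research ✗ → not eligible.
Medical Plan — rating 1 < 4 ✗ → not eligible.
Commuter Stipend — status temporary ✗ (requires seasonal) → not eligible.
Life Insurance — service 205 days ≥ 3 months (≈90 days) ✓; 40 hrs/wk ≥ 30 ✓; age 57 ≥ 18 ✓ → eligible.
Sabbatical Program — status temporary ✗ (excluded) → not eligible.
Internet Stipend — status temporary ✗ (requires full-time) → not eligible.
Fitness Allowance — status temporary ✓ (not excluded); service 205 days ≥ 120 days ✓; grade IC6 ≥ IC4 ✓; 40 hrs/wk ≥ 20 ✓ → eligible.

Tuition Reimbursement, Life Insurance, Fitness Allowance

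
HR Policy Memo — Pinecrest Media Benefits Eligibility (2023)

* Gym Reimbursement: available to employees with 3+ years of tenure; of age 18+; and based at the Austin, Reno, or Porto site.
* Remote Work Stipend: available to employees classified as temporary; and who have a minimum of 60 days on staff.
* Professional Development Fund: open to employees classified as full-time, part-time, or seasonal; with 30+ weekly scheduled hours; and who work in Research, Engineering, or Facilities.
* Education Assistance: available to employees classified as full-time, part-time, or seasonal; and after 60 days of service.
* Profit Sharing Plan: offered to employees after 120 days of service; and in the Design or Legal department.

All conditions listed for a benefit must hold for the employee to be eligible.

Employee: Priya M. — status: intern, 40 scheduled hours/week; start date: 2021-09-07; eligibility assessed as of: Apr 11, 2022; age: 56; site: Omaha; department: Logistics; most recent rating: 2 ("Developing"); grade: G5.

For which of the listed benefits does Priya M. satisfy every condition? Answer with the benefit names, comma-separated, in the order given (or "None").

None

Service from 2021-09-07 to Apr 11, 2022: 216 days.
Gym Reimbursement — service 216 days < 3 years (≈1095 days) ✗ → not eligible.
Remote Work Stipend — status intern ✗ (requires temporary) → not eligible.
Professional Development Fund — status intern ✗ (requires full-time, part-time, or seasonal) → not eligible.
Education Assistance — status intern ✗ (requires full-time, part-time, or seasonal) → not eligible.
Profit Sharing Plan — service 216 days ≥ 120 days ✓; dept Logistics ✗ → not eligible.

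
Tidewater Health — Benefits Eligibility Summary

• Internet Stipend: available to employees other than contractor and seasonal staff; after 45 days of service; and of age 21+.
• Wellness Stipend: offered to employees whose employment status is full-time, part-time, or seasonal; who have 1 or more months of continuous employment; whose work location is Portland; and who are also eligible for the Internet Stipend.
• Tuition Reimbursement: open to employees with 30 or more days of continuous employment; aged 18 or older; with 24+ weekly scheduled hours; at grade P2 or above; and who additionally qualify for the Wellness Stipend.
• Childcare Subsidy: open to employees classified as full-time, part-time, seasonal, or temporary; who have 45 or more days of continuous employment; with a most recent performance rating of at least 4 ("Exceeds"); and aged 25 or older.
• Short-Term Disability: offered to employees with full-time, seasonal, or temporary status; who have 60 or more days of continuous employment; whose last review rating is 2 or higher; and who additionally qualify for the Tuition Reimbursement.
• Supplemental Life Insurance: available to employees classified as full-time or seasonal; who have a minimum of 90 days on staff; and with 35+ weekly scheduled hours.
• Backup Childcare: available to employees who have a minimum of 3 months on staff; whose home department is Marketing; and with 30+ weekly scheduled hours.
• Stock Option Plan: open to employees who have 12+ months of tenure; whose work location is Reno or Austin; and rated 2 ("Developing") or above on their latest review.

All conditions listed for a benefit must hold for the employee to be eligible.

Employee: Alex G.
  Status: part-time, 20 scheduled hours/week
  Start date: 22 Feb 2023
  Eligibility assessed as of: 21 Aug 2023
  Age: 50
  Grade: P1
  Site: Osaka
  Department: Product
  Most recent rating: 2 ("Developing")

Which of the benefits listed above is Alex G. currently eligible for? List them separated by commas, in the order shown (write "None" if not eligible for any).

Service from 22 Feb 2023 to 21 Aug 2023: 180 days.
Internet Stipend — status part-time ✓ (not excluded); service 180 days ≥ 45 days ✓; age 50 ≥ 21 ✓ → eligible.
Wellness Stipend — status part-time ✓; service 180 days ≥ 1 month (≈30 days) ✓; site Osaka ✗ (not Portland) → not eligible.
Tuition Reimbursement — service 180 days ≥ 30 days ✓; age 50 ≥ 18 ✓; 20 hrs/wk < 24 ✗ → not eligible.
Childcare Subsidy — status part-time ✓; service 180 days ≥ 45 days ✓; rating 2 < 4 ✗ → not eligible.
Short-Term Disability — status part-time ✗ (requires full-time, seasonal, or temporary) → not eligible.
Supplemental Life Insurance — status part-time ✗ (requires full-time or seasonal) → not eligible.
Backup Childcare — service 180 days ≥ 3 months (≈90 days) ✓; dept Product ✗ → not eligible.
Stock Option Plan — service 180 days < 12 months (≈360 days) ✗ → not eligible.

Internet Stipend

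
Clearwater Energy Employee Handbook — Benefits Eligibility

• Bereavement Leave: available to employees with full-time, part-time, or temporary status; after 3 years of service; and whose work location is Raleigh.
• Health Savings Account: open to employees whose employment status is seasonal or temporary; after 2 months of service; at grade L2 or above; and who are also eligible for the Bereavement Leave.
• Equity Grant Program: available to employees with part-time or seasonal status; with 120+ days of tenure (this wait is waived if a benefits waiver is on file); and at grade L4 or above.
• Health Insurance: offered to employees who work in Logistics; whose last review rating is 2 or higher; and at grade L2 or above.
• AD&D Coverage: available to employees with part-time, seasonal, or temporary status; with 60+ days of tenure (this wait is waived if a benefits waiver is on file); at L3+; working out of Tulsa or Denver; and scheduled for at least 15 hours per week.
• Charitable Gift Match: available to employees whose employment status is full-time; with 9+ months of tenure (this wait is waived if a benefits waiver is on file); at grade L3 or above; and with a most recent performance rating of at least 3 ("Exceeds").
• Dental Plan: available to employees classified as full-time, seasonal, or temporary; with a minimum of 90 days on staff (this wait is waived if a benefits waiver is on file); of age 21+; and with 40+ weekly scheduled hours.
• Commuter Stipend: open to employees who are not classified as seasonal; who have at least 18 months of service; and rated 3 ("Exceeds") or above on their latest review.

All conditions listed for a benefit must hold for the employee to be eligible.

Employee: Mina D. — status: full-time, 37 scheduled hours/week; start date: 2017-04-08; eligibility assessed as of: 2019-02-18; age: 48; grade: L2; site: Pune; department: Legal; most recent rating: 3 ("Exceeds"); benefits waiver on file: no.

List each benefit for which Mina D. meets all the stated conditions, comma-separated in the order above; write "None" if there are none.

Commuter Stipend

Service from 2017-04-08 to 2019-02-18: 681 days.
Bereavement Leave — status full-time ✓; service 681 days < 3 years (≈1095 days) ✗ → not eligible.
Health Savings Account — status full-time ✗ (requires seasonal or temporary) → not eligible.
Equity Grant Program — status full-time ✗ (requires part-time or seasonal) → not eligible.
Health Insurance — dept Legal ✗ → not eligible.
AD&D Coverage — status full-time ✗ (requires part-time, seasonal, or temporary) → not eligible.
Charitable Gift Match — status full-time ✓; no waiver, service 681 days ≥ 9 months (≈270 days) ✓; grade L2 < L3 ✗ → not eligible.
Dental Plan — status full-time ✓; no waiver, service 681 days ≥ 90 days ✓; age 48 ≥ 21 ✓; 37 hrs/wk < 40 ✗ → not eligible.
Commuter Stipend — status full-time ✓ (not excluded); service 681 days ≥ 18 months (≈540 days) ✓; rating 3 ≥ 3 ✓ → eligible.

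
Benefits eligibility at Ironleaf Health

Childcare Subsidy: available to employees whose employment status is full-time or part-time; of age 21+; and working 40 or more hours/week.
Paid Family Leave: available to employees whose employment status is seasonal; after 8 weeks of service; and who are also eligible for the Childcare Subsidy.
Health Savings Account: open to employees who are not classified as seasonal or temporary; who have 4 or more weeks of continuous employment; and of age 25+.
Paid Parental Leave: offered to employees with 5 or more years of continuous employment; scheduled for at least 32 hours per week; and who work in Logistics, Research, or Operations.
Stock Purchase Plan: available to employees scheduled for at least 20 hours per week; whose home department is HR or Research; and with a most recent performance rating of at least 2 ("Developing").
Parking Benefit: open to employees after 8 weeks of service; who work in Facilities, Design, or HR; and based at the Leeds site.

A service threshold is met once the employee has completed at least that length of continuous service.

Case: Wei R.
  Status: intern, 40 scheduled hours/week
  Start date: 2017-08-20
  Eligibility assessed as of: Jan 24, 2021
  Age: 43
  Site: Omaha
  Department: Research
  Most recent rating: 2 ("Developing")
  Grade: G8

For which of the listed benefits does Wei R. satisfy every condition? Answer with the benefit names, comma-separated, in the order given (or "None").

Service from 2017-08-20 to Jan 24, 2021: 1253 days.
Childcare Subsidy — status intern ✗ (requires full-time or part-time) → not eligible.
Paid Family Leave — status intern ✗ (requires seasonal) → not eligible.
Health Savings Account — status intern ✓ (not excluded); service 1253 days ≥ 4 weeks (≈28 days) ✓; age 43 ≥ 25 ✓ → eligible.
Paid Parental Leave — service 1253 days < 5 years (≈1825 days) ✗ → not eligible.
Stock Purchase Plan — 40 hrs/wk ≥ 20 ✓; dept Research ✓; rating 2 ≥ 2 ✓ → eligible.
Parking Benefit — service 1253 days ≥ 8 weeks (≈56 days) ✓; dept Research ✗ → not eligible.

Health Savings Account, Stock Purchase Plan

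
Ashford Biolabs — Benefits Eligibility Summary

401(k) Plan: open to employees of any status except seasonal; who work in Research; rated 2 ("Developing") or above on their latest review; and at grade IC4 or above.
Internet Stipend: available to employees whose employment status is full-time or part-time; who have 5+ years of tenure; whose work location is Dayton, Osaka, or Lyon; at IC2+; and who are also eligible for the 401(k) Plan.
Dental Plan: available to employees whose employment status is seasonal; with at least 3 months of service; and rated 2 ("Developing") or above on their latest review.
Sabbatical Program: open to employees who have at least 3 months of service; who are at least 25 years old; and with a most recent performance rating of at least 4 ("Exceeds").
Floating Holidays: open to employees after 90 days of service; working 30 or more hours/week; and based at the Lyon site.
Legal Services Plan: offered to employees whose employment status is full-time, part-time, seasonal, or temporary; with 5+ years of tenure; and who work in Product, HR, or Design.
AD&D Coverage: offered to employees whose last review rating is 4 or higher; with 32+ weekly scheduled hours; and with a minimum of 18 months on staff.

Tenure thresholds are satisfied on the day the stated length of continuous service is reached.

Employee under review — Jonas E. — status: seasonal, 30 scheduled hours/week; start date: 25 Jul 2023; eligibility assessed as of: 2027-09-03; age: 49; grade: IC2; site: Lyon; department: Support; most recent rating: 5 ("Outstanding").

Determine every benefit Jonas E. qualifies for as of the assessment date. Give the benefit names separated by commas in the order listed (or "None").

Service from 25 Jul 2023 to 2027-09-03: 1501 days.
401(k) Plan — status seasonal ✗ (excluded) → not eligible.
Internet Stipend — status seasonal ✗ (requires full-time or part-time) → not eligible.
Dental Plan — status seasonal ✓; service 1501 days ≥ 3 months (≈90 days) ✓; rating 5 ≥ 2 ✓ → eligible.
Sabbatical Program — service 1501 days ≥ 3 months (≈90 days) ✓; age 49 ≥ 25 ✓; rating 5 ≥ 4 ✓ → eligible.
Floating Holidays — service 1501 days ≥ 90 days ✓; 30 hrs/wk ≥ 30 ✓; site Lyon ✓ → eligible.
Legal Services Plan — status seasonal ✓; service 1501 days < 5 years (≈1825 days) ✗ → not eligible.
AD&D Coverage — rating 5 ≥ 4 ✓; 30 hrs/wk < 32 ✗ → not eligible.

Dental Plan, Sabbatical Program, Floating Holidays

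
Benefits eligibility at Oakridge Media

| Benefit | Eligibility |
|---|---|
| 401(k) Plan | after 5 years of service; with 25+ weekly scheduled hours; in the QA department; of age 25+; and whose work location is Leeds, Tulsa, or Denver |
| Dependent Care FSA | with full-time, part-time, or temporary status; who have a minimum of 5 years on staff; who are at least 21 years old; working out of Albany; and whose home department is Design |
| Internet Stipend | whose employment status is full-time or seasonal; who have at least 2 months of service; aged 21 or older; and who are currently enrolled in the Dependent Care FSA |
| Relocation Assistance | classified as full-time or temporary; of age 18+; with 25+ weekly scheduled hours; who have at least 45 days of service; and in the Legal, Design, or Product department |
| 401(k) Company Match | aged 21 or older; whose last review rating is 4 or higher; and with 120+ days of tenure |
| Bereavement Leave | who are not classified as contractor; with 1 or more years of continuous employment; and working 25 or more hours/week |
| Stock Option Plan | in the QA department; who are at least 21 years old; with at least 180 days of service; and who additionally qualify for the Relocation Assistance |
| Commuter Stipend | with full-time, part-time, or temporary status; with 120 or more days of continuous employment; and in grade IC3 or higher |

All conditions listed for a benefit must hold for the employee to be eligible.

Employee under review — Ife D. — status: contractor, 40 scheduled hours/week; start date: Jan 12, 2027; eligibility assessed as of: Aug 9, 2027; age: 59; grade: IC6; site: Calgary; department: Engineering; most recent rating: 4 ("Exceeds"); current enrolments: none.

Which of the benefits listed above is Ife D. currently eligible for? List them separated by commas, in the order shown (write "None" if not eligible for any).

401(k) Company Match

Service from Jan 12, 2027 to Aug 9, 2027: 209 days.
401(k) Plan — service 209 days < 5 years (≈1825 days) ✗ → not eligible.
Dependent Care FSA — status contractor ✗ (requires full-time, part-time, or temporary) → not eligible.
Internet Stipend — status contractor ✗ (requires full-time or seasonal) → not eligible.
Relocation Assistance — status contractor ✗ (requires full-time or temporary) → not eligible.
401(k) Company Match — age 59 ≥ 21 ✓; rating 4 ≥ 4 ✓; service 209 days ≥ 120 days ✓ → eligible.
Bereavement Leave — status contractor ✗ (excluded) → not eligible.
Stock Option Plan — dept Engineering ✗ → not eligible.
Commuter Stipend — status contractor ✗ (requires full-time, part-time, or temporary) → not eligible.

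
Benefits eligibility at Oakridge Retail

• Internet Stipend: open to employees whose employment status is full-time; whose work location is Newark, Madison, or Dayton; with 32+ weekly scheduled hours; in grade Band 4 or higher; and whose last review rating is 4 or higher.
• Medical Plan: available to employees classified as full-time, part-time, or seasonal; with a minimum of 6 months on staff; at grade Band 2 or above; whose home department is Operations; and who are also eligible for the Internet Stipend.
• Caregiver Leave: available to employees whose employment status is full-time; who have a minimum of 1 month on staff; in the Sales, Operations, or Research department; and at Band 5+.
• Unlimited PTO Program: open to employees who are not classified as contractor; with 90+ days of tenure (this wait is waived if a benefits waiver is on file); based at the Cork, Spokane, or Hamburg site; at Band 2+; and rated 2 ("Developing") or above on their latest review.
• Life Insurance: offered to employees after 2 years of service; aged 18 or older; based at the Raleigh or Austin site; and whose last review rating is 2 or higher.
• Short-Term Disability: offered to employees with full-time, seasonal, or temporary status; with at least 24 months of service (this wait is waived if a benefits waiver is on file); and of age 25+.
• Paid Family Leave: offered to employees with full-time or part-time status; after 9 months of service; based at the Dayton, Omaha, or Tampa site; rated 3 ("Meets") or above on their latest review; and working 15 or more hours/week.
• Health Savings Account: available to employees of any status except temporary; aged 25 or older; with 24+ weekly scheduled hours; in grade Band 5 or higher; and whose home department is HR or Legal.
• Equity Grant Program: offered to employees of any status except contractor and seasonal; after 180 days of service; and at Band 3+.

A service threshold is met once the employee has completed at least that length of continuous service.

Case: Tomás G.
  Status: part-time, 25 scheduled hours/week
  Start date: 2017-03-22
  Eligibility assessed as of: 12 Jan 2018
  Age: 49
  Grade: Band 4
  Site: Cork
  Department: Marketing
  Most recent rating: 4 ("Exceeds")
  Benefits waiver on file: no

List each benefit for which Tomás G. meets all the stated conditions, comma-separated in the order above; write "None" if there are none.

Service from 2017-03-22 to 12 Jan 2018: 296 days.
Internet Stipend — status part-time ✗ (requires full-time) → not eligible.
Medical Plan — status part-time ✓; service 296 days ≥ 6 months (≈180 days) ✓; grade Band 4 ≥ Band 2 ✓; dept Marketing ✗ → not eligible.
Caregiver Leave — status part-time ✗ (requires full-time) → not eligible.
Unlimited PTO Program — status part-time ✓ (not excluded); no waiver, service 296 days ≥ 90 days ✓; site Cork ✓; grade Band 4 ≥ Band 2 ✓; rating 4 ≥ 2 ✓ → eligible.
Life Insurance — service 296 days < 2 years (≈730 days) ✗ → not eligible.
Short-Term Disability — status part-time ✗ (requires full-time, seasonal, or temporary) → not eligible.
Paid Family Leave — status part-time ✓; service 296 days ≥ 9 months (≈270 days) ✓; site Cork ✗ (not Dayton, Omaha, or Tampa) → not eligible.
Health Savings Account — status part-time ✓ (not excluded); age 49 ≥ 25 ✓; 25 hrs/wk ≥ 24 ✓; grade Band 4 < Band 5 ✗ → not eligible.
Equity Grant Program — status part-time ✓ (not excluded); service 296 days ≥ 180 days ✓; grade Band 4 ≥ Band 3 ✓ → eligible.

Unlimited PTO Program, Equity Grant Program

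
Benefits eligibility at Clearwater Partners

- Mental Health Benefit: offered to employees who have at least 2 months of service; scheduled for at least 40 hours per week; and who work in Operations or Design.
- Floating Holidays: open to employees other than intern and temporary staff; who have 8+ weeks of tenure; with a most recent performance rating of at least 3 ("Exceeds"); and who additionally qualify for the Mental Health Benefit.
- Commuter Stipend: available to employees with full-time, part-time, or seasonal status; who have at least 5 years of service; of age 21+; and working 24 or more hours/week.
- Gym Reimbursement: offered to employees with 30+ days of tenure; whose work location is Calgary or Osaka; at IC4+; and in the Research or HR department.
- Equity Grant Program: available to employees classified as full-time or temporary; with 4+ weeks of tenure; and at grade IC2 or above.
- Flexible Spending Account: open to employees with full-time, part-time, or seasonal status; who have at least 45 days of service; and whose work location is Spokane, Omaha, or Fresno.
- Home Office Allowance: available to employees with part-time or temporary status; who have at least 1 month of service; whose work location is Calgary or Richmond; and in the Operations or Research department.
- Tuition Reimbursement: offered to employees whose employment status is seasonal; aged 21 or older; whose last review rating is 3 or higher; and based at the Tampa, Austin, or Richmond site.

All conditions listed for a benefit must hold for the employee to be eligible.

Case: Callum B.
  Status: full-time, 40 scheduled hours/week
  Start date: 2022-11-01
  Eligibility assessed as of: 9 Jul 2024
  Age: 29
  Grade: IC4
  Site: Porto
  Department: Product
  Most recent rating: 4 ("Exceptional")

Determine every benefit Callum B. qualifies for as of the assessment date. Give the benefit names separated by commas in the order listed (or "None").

Equity Grant Program

Service from 2022-11-01 to 9 Jul 2024: 616 days.
Mental Health Benefit — service 616 days ≥ 2 months (≈60 days) ✓; 40 hrs/wk ≥ 40 ✓; dept Product ✗ → not eligible.
Floating Holidays — status full-time ✓ (not excluded); service 616 days ≥ 8 weeks (≈56 days) ✓; rating 4 ≥ 3 ✓; not eligible for Mental Health Benefit ✗ → not eligible.
Commuter Stipend — status full-time ✓; service 616 days < 5 years (≈1825 days) ✗ → not eligible.
Gym Reimbursement — service 616 days ≥ 30 days ✓; site Porto ✗ (not Calgary or Osaka) → not eligible.
Equity Grant Program — status full-time ✓; service 616 days ≥ 4 weeks (≈28 days) ✓; grade IC4 ≥ IC2 ✓ → eligible.
Flexible Spending Account — status full-time ✓; service 616 days ≥ 45 days ✓; site Porto ✗ (not Spokane, Omaha, or Fresno) → not eligible.
Home Office Allowance — status full-time ✗ (requires part-time or temporary) → not eligible.
Tuition Reimbursement — status full-time ✗ (requires seasonal) → not eligible.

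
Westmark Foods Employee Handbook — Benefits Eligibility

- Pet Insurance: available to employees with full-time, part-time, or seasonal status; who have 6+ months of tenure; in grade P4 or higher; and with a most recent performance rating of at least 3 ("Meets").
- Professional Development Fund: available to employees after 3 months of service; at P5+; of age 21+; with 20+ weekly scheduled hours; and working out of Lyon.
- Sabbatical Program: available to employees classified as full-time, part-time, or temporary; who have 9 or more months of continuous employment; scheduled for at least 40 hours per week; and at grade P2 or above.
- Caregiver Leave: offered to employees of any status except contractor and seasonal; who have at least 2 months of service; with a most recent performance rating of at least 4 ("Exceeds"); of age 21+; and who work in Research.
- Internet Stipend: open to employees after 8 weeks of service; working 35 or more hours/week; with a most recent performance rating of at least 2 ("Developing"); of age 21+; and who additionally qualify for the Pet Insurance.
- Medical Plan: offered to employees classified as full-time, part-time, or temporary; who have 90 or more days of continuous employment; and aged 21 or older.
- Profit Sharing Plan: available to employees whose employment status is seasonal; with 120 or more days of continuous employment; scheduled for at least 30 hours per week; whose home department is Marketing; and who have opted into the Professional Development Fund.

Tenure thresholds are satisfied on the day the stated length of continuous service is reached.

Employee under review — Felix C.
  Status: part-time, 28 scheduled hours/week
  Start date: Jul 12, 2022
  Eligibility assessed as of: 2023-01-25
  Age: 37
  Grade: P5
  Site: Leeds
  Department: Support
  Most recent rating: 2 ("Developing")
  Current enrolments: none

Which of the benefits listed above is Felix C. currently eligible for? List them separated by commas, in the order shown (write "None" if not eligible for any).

Service from Jul 12, 2022 to 2023-01-25: 197 days.
Pet Insurance — status part-time ✓; service 197 days ≥ 6 months (≈180 days) ✓; grade P5 ≥ P4 ✓; rating 2 < 3 ✗ → not eligible.
Professional Development Fund — service 197 days ≥ 3 months (≈90 days) ✓; grade P5 ≥ P5 ✓; age 37 ≥ 21 ✓; 28 hrs/wk ≥ 20 ✓; site Leeds ✗ (not Lyon) → not eligible.
Sabbatical Program — status part-time ✓; service 197 days < 9 months (≈270 days) ✗ → not eligible.
Caregiver Leave — status part-time ✓ (not excluded); service 197 days ≥ 2 months (≈60 days) ✓; rating 2 < 4 ✗ → not eligible.
Internet Stipend — service 197 days ≥ 8 weeks (≈56 days) ✓; 28 hrs/wk < 35 ✗ → not eligible.
Medical Plan — status part-time ✓; service 197 days ≥ 90 days ✓; age 37 ≥ 21 ✓ → eligible.
Profit Sharing Plan — status part-time ✗ (requires seasonal) → not eligible.

Medical Plan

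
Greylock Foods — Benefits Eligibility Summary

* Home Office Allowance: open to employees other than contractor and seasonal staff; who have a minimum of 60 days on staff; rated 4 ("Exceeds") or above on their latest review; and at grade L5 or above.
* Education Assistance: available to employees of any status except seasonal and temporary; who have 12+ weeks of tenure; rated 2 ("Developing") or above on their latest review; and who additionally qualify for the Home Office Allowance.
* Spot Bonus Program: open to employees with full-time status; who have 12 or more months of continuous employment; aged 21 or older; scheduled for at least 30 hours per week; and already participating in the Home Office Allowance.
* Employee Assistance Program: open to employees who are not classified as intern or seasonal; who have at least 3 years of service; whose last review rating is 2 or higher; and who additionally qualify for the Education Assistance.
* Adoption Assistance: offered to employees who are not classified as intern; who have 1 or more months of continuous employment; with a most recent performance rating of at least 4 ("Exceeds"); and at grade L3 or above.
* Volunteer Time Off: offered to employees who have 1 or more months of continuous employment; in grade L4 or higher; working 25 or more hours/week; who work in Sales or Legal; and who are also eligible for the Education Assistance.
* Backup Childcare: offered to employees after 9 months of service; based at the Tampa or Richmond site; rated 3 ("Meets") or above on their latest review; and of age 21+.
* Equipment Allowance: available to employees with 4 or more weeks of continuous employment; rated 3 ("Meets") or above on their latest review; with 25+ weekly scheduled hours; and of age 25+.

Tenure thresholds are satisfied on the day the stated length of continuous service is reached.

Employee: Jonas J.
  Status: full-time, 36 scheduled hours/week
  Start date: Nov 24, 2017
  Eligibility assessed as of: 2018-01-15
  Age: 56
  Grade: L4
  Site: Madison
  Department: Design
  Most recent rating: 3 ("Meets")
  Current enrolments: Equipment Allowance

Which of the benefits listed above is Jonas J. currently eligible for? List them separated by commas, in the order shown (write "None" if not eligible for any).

Service from Nov 24, 2017 to 2018-01-15: 52 days.
Home Office Allowance — status full-time ✓ (not excluded); service 52 days < 60 days ✗ → not eligible.
Education Assistance — status full-time ✓ (not excluded); service 52 days < 12 weeks (≈84 days) ✗ → not eligible.
Spot Bonus Program — status full-time ✓; service 52 days < 12 months (≈360 days) ✗ → not eligible.
Employee Assistance Program — status full-time ✓ (not excluded); service 52 days < 3 years (≈1095 days) ✗ → not eligible.
Adoption Assistance — status full-time ✓ (not excluded); service 52 days ≥ 1 month (≈30 days) ✓; rating 3 < 4 ✗ → not eligible.
Volunteer Time Off — service 52 days ≥ 1 month (≈30 days) ✓; grade L4 ≥ L4 ✓; 36 hrs/wk ≥ 25 ✓; dept Design ✗ → not eligible.
Backup Childcare — service 52 days < 9 months (≈270 days) ✗ → not eligible.
Equipment Allowance — service 52 days ≥ 4 weeks (≈28 days) ✓; rating 3 ≥ 3 ✓; 36 hrs/wk ≥ 25 ✓; age 56 ≥ 25 ✓ → eligible.

Equipment Allowance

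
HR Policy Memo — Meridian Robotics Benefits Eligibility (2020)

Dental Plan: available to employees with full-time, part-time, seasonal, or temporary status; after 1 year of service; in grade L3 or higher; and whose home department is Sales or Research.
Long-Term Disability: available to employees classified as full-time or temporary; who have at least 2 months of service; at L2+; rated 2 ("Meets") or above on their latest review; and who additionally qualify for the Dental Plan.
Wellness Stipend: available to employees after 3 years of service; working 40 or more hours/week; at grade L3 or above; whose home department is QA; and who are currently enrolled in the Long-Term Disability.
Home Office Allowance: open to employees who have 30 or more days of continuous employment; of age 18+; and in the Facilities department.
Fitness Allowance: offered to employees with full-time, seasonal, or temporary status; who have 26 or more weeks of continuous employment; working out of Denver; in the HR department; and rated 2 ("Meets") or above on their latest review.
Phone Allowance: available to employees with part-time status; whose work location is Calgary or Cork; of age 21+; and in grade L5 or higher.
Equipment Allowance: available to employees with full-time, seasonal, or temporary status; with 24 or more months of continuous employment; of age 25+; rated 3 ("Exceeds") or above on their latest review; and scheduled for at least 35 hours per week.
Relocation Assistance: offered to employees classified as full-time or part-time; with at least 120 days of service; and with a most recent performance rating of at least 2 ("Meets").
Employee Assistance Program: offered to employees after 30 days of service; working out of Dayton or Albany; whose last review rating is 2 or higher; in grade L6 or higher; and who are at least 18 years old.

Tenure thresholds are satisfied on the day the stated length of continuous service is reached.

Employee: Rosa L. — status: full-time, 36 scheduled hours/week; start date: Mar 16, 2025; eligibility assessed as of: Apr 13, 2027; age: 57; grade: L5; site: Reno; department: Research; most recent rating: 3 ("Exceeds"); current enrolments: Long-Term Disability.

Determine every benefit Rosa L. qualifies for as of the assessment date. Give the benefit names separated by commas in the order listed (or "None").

Service from Mar 16, 2025 to Apr 13, 2027: 758 days.
Dental Plan — status full-time ✓; service 758 days ≥ 1 year (≈365 days) ✓; grade L5 ≥ L3 ✓; dept Research ✓ → eligible.
Long-Term Disability — status full-time ✓; service 758 days ≥ 2 months (≈60 days) ✓; grade L5 ≥ L2 ✓; rating 3 ≥ 2 ✓; eligible for Dental Plan ✓ → eligible.
Wellness Stipend — service 758 days < 3 years (≈1095 days) ✗ → not eligible.
Home Office Allowance — service 758 days ≥ 30 days ✓; age 57 ≥ 18 ✓; dept Research ✗ → not eligible.
Fitness Allowance — status full-time ✓; service 758 days ≥ 26 weeks (≈182 days) ✓; site Reno ✗ (not Denver) → not eligible.
Phone Allowance — status full-time ✗ (requires part-time) → not eligible.
Equipment Allowance — status full-time ✓; service 758 days ≥ 24 months (≈720 days) ✓; age 57 ≥ 25 ✓; rating 3 ≥ 3 ✓; 36 hrs/wk ≥ 35 ✓ → eligible.
Relocation Assistance — status full-time ✓; service 758 days ≥ 120 days ✓; rating 3 ≥ 2 ✓ → eligible.
Employee Assistance Program — service 758 days ≥ 30 days ✓; site Reno ✗ (not Dayton or Albany) → not eligible.

Dental Plan, Long-Term Disability, Equipment Allowance, Relocation Assistance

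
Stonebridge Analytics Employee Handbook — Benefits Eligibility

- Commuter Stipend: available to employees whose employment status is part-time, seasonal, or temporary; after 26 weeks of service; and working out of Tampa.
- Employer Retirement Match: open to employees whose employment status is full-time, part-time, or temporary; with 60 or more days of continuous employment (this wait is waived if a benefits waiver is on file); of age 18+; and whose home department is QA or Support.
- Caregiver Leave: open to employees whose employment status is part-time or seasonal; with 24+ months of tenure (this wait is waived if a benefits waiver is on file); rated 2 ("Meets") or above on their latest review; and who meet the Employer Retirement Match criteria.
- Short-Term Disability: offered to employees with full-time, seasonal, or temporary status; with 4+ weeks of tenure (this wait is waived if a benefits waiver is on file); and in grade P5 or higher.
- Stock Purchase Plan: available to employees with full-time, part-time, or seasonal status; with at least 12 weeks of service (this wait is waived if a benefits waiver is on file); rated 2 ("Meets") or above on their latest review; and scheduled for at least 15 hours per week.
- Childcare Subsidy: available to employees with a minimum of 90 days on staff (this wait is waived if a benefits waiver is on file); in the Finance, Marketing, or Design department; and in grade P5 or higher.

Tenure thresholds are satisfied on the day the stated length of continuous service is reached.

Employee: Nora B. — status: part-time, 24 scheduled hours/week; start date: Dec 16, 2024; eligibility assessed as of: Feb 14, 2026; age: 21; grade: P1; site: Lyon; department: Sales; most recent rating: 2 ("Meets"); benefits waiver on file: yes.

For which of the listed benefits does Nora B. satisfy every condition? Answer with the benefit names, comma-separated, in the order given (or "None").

Service from Dec 16, 2024 to Feb 14, 2026: 425 days.
Commuter Stipend — status part-time ✓; service 425 days ≥ 26 weeks (≈182 days) ✓; site Lyon ✗ (not Tampa) → not eligible.
Employer Retirement Match — status part-time ✓; benefits waiver on file ✓; age 21 ≥ 18 ✓; dept Sales ✗ → not eligible.
Caregiver Leave — status part-time ✓; benefits waiver on file ✓; rating 2 ≥ 2 ✓; not eligible for Employer Retirement Match ✗ → not eligible.
Short-Term Disability — status part-time ✗ (requires full-time, seasonal, or temporary) → not eligible.
Stock Purchase Plan — status part-time ✓; benefits waiver on file ✓; rating 2 ≥ 2 ✓; 24 hrs/wk ≥ 15 ✓ → eligible.
Childcare Subsidy — benefits waiver on file ✓; dept Sales ✗ → not eligible.

Stock Purchase Plan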